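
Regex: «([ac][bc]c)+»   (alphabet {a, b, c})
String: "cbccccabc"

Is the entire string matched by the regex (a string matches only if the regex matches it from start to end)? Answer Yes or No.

Yes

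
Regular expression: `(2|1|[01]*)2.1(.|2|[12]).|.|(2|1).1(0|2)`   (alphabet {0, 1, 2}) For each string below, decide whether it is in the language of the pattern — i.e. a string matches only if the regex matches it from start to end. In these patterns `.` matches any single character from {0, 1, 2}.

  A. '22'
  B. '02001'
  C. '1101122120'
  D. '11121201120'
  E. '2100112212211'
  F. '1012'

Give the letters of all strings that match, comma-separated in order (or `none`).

C, F

A → no match
B → no match
C → match
D → no match
E → no match
F → match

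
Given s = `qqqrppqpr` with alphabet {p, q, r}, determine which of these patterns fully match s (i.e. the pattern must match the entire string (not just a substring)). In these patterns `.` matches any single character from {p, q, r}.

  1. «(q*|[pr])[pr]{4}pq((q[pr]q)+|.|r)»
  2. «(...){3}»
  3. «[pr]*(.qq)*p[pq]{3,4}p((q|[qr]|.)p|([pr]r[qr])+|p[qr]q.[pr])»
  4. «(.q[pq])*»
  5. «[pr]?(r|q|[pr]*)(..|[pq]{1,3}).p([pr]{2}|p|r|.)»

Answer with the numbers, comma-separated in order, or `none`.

1 → no match
2 → match
3 → no match
4 → no match
5 → no match

2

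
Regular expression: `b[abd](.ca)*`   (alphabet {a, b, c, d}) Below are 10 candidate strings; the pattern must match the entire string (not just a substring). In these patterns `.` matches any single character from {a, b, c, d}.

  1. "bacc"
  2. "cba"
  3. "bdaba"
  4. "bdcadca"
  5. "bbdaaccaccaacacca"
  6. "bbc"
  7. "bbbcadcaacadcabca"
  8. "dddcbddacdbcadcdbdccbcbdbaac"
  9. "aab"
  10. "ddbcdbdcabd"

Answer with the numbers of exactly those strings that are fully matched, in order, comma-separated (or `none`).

7

1 → no match
2 → no match — must start with "b"
3 → no match
4 → no match
5 → no match
6 → no match
7 → match
8 → no match — must start with "b"
9 → no match — must start with "b"
10 → no match — must start with "b"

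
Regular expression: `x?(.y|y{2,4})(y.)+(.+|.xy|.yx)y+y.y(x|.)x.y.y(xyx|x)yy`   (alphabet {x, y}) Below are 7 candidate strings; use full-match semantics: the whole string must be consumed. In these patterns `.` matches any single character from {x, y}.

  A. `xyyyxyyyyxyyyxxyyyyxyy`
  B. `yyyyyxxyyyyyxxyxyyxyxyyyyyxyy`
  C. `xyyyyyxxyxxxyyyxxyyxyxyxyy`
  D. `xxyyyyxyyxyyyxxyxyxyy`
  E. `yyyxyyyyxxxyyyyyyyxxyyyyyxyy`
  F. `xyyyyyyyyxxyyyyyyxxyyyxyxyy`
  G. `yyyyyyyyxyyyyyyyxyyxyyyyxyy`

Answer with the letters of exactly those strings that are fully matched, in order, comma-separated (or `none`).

F, G

A → no match
B → no match
C → no match
D → no match
E → no match
F → match
G → match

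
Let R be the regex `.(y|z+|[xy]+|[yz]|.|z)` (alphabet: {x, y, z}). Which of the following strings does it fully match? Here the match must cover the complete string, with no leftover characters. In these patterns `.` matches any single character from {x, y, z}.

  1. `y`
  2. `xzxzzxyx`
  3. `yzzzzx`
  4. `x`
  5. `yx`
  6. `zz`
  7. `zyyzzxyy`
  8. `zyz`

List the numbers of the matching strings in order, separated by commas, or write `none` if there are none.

5, 6

1 → no match
2 → no match
3 → no match
4 → no match
5 → match
6 → match
7 → no match
8 → no match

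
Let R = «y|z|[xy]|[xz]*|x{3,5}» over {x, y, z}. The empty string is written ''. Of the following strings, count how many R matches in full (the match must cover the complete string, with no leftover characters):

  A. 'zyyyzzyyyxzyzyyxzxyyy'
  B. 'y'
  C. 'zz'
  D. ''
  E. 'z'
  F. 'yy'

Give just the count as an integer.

4

A → no match
B → match
C → match
D → match
E → match
F → no match
Total matched: 4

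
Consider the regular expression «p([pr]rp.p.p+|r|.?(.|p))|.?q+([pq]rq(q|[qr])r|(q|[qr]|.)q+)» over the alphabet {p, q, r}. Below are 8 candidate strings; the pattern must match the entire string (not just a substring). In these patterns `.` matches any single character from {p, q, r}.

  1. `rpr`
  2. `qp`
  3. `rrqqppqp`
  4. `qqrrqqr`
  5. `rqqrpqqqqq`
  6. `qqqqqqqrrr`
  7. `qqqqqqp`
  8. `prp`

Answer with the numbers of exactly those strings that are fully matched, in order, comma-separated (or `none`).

8

1 → no match
2 → no match
3 → no match
4 → no match
5 → no match
6 → no match
7 → no match
8 → match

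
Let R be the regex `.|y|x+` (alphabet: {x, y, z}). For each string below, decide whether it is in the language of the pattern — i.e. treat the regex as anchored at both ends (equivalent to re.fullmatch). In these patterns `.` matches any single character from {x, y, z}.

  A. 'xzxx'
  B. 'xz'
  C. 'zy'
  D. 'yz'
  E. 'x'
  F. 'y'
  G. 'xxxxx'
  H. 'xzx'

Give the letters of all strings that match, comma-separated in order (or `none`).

E, F, G

A → no match
B → no match
C → no match
D → no match
E → match
F → match
G → match
H → no match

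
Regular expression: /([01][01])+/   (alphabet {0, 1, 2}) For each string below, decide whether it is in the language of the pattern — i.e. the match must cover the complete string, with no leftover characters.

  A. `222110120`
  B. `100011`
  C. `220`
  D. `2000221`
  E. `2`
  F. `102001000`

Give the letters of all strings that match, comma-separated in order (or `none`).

A. `222110120` → no match
B. `100011` → match
C. `220` → no match
D. `2000221` → no match
E. `2` → no match
F. `102001000` → no match

B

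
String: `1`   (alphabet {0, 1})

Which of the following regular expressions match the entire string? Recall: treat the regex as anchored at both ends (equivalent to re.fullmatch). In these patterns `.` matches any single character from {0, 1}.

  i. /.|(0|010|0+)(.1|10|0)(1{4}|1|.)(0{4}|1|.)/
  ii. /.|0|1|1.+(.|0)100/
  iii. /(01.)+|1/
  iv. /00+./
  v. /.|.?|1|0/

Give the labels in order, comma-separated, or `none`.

i → match
ii → match
iii → match
iv → no match — must start with `00`
v → match

i, ii, iii, v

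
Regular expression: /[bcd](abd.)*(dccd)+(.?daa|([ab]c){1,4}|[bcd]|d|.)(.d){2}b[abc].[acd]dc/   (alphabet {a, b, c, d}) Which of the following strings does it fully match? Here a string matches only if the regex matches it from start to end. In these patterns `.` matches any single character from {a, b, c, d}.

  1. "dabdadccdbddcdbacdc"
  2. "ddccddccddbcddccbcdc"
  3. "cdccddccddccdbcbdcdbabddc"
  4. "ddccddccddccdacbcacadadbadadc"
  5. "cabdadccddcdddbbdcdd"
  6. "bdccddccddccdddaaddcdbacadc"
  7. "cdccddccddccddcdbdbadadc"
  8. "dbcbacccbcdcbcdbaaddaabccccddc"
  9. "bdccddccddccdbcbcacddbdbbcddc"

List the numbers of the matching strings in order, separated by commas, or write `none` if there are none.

3, 4, 6, 7, 9

1 → no match
2 → no match
3 → match
4 → match
5 → no match — must end with "dc"
6 → match
7 → match
8 → no match
9 → match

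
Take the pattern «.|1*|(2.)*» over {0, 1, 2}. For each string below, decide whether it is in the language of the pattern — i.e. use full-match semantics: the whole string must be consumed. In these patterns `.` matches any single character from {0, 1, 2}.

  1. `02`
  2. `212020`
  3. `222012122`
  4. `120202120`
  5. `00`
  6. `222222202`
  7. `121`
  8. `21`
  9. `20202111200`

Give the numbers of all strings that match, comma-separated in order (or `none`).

2, 8

1 → no match
2 → match
3 → no match
4 → no match
5 → no match
6 → no match
7 → no match
8 → match
9 → no match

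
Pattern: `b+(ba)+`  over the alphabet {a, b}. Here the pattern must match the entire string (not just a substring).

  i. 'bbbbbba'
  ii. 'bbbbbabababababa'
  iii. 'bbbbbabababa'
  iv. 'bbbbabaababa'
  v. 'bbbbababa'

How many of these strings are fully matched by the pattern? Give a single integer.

i → match
ii → match
iii → match
iv → no match
v → match
Total matched: 4

4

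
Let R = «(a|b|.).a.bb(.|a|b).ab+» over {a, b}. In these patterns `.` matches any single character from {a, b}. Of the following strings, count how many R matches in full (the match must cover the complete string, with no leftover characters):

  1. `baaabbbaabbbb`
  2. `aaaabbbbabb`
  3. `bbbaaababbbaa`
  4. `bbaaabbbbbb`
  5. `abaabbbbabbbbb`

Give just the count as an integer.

1 → match
2. `aaaabbbbabb` → match
3 → no match — must end with `b`
4. `bbaaabbbbbb` → no match
5 → match
Total matched: 3

3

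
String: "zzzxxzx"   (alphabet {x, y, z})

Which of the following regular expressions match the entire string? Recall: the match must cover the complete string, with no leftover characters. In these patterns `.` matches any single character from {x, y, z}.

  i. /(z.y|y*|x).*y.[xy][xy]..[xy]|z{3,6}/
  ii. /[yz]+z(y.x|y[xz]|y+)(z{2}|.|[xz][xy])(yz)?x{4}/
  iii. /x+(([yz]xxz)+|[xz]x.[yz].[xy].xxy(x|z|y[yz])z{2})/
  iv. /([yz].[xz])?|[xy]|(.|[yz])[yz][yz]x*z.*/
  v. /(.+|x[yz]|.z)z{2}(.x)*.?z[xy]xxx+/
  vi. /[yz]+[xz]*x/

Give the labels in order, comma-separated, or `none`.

i → no match
ii → no match
iii → no match — must start with "x"
iv → match
v → no match
vi → match

iv, vi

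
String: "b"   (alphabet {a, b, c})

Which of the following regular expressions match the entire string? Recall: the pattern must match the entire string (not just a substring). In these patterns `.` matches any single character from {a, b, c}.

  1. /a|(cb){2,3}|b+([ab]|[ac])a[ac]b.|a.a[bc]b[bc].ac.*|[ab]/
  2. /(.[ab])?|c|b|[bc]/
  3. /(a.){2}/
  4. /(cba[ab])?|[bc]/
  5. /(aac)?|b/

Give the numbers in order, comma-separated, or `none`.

1, 2, 4, 5

1 → match
2 → match
3 → no match — must start with "a"
4 → match
5 → match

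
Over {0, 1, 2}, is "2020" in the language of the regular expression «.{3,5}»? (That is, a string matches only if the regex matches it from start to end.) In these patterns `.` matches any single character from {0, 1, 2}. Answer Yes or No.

Yes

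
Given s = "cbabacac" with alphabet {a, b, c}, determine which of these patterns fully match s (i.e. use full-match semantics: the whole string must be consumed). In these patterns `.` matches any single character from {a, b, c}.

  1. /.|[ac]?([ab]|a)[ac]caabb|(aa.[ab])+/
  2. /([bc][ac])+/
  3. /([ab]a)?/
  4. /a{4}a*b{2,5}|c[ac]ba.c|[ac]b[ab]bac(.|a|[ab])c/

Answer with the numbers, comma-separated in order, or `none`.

1 → no match
2 → no match
3 → no match
4 → match

4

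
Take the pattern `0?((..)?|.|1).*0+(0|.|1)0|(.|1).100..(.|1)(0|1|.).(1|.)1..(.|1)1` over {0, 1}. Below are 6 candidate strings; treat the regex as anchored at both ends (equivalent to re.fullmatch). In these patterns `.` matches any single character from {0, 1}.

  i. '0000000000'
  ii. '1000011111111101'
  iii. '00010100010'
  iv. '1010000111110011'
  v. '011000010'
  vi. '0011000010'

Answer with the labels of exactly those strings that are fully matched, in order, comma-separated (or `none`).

i → match
ii → no match
iii → match
iv → match
v → match
vi → match

i, iii, iv, v, vi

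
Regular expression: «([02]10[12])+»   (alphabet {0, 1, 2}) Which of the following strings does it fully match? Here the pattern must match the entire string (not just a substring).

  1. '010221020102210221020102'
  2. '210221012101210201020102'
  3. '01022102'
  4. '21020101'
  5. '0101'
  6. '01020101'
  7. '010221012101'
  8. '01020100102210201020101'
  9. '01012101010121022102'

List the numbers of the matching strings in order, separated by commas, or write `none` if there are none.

1 → match
2 → match
3. '01022102' → match
4. '21020101' → match
5. '0101' → match
6. '01020101' → match
7. '010221012101' → match
8 → no match
9 → match

1, 2, 3, 4, 5, 6, 7, 9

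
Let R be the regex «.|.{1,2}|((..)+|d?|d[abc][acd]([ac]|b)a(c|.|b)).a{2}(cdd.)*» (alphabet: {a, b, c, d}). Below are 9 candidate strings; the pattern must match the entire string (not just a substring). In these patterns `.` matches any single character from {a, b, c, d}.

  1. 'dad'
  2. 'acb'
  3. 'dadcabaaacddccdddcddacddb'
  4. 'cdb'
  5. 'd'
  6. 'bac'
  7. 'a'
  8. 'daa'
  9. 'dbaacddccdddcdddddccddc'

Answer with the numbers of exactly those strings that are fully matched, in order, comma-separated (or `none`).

3, 5, 7, 8

1 → no match
2 → no match
3 → match
4 → no match
5 → match
6 → no match
7 → match
8 → match
9 → no match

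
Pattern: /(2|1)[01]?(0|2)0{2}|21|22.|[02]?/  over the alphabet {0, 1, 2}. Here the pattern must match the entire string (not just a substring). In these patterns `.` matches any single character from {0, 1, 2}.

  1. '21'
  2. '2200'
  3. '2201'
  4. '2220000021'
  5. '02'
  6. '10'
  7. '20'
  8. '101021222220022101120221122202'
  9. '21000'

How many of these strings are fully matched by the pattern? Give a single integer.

3

1 → match
2 → match
3 → no match
4 → no match
5 → no match
6 → no match
7 → no match
8 → no match
9 → match
Total matched: 3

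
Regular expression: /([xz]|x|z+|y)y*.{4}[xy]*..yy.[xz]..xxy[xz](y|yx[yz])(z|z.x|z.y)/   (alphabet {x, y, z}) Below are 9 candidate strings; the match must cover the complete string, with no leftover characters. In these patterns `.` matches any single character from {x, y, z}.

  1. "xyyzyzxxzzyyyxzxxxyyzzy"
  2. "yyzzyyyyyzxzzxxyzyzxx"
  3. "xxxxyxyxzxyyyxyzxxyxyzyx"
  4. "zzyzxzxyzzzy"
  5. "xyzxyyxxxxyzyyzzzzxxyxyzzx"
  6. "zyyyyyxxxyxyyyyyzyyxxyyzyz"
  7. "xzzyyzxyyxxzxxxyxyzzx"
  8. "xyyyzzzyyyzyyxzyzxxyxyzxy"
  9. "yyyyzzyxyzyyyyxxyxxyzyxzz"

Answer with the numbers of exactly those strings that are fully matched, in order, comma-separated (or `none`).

2, 3, 5, 7, 8, 9

1 → no match
2 → match
3 → match
4 → no match
5 → match
6 → no match
7 → match
8 → match
9 → match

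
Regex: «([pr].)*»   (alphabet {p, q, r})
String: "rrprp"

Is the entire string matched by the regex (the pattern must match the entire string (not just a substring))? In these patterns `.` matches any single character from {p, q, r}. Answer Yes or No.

No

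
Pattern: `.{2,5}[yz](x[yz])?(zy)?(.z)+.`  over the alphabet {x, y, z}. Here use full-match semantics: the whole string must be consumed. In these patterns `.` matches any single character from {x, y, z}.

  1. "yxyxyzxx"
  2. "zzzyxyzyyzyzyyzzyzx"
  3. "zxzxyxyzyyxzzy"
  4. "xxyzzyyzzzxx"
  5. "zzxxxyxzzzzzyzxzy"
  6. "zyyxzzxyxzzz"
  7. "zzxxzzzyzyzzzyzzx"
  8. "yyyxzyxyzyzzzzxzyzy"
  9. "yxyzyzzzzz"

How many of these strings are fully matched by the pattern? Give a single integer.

1 → no match
2 → no match
3 → no match
4 → no match
5 → match
6 → no match
7 → no match
8 → match
9 → match
Total matched: 3

3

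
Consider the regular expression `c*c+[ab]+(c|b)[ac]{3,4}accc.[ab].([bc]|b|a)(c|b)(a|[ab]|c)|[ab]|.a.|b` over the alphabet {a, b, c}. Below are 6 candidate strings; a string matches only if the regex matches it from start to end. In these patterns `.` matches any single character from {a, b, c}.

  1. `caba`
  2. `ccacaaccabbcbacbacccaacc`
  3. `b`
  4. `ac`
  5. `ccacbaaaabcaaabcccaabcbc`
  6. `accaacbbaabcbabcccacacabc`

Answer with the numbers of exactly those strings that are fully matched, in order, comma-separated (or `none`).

1 → no match
2 → no match
3 → match
4 → no match
5 → no match
6 → no match

3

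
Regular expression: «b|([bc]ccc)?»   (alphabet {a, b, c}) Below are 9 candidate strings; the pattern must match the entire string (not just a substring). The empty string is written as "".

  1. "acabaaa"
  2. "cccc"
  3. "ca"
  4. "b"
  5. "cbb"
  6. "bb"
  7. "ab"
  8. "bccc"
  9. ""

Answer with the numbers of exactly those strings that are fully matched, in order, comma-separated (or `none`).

2, 4, 8, 9

1. "acabaaa" → no match
2. "cccc" → match
3. "ca" → no match
4. "b" → match
5. "cbb" → no match
6. "bb" → no match
7. "ab" → no match
8. "bccc" → match
9. "" → match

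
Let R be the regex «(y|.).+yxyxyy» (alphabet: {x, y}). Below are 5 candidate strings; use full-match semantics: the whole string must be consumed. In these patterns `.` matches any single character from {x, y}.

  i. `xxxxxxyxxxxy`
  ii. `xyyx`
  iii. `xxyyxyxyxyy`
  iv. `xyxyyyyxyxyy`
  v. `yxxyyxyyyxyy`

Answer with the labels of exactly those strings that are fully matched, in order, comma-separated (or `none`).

i → no match — must end with `yxyxyy`
ii → no match — must end with `yxyxyy`
iii → match
iv → match
v → no match — must end with `yxyxyy`

iii, iv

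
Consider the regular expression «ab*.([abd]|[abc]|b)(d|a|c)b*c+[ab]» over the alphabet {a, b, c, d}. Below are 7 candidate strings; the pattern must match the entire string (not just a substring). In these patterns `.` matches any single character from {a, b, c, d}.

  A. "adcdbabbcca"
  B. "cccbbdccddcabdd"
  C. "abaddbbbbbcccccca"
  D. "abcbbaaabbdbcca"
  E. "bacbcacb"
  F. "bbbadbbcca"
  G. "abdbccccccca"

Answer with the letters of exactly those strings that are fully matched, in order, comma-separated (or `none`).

A → no match
B → no match — must start with "a"
C → match
D → no match
E → no match — must start with "a"
F → no match — must start with "a"
G → match

C, G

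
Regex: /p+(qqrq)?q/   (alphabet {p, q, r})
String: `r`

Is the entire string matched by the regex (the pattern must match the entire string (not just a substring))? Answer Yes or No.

No

Every match must start with `p`, but `r` does not.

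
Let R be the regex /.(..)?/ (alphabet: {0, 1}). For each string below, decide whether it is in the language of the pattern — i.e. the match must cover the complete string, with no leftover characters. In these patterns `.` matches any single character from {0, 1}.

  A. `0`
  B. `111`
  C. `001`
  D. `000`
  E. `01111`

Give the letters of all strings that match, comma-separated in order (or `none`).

A, B, C, D

A → match
B → match
C → match
D → match
E → no match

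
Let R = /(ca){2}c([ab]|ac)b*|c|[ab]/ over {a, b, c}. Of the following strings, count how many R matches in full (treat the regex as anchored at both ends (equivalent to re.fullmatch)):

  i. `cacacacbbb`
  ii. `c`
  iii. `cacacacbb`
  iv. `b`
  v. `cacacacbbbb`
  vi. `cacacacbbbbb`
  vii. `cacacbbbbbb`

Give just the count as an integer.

7

i. `cacacacbbb` → match
ii. `c` → match
iii. `cacacacbb` → match
iv. `b` → match
v. `cacacacbbbb` → match
vi. `cacacacbbbbb` → match
vii. `cacacbbbbbb` → match
Total matched: 7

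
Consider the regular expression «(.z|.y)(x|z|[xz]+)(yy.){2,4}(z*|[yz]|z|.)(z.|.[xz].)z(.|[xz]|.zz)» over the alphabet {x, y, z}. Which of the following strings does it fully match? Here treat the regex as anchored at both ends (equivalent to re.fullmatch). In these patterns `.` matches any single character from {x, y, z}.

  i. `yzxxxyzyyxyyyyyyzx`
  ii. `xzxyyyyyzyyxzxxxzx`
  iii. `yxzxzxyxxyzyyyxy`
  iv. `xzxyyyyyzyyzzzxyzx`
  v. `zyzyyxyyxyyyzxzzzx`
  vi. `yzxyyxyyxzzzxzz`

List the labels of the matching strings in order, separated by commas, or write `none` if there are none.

ii, iv, v, vi

i → no match
ii → match
iii → no match
iv → match
v → match
vi → match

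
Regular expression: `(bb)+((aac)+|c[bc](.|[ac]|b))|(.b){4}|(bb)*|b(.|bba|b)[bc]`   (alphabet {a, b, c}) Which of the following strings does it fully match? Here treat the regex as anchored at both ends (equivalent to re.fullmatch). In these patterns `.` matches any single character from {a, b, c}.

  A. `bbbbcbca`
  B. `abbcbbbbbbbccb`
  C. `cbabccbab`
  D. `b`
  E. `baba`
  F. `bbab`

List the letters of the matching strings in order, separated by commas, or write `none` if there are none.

none

A → no match
B → no match
C → no match
D → no match
E → no match
F → no match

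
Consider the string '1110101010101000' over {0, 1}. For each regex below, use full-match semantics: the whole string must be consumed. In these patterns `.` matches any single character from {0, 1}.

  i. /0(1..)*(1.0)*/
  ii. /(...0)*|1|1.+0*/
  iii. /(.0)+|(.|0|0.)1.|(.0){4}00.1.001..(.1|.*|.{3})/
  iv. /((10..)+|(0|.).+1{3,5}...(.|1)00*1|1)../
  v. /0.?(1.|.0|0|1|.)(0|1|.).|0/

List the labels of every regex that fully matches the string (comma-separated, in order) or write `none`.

ii

i → no match — must start with '0'
ii → match
iii → no match
iv → no match
v → no match — must start with '0'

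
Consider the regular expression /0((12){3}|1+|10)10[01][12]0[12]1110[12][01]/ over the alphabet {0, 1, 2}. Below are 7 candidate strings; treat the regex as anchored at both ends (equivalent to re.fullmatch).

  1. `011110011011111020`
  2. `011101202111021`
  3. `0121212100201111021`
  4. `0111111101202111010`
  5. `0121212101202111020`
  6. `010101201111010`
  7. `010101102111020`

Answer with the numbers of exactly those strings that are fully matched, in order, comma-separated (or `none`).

2, 3, 4, 5, 6, 7

1 → no match
2 → match
3 → match
4 → match
5 → match
6 → match
7 → match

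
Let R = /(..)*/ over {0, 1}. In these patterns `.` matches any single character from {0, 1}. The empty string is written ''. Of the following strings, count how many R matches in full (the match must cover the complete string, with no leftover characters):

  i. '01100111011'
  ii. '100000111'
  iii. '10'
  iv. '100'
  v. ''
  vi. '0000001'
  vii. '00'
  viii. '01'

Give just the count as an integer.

i → no match
ii → no match
iii → match
iv → no match
v → match
vi → no match
vii → match
viii → match
Total matched: 4

4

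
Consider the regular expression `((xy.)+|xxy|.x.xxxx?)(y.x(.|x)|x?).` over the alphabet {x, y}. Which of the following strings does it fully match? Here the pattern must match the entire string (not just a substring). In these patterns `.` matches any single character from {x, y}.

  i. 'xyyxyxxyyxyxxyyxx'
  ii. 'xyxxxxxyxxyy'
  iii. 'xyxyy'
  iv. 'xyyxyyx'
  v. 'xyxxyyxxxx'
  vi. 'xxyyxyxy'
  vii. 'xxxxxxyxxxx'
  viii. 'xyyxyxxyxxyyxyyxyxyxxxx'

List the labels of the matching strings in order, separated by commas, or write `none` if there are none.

i → match
ii. 'xyxxxxxyxxyy' → no match
iii. 'xyxyy' → no match
iv. 'xyyxyyx' → match
v. 'xyxxyyxxxx' → no match
vi. 'xxyyxyxy' → no match
vii. 'xxxxxxyxxxx' → match
viii → match

i, iv, vii, viii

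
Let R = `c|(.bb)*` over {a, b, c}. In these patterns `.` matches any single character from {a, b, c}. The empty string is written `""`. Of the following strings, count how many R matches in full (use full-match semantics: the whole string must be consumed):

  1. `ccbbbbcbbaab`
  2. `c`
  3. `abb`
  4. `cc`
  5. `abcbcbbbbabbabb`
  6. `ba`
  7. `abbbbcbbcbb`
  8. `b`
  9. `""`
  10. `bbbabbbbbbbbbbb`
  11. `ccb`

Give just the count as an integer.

1 → no match
2 → match
3 → match
4 → no match
5 → no match
6 → no match
7 → no match
8 → no match
9 → match
10 → match
11 → no match
Total matched: 4

4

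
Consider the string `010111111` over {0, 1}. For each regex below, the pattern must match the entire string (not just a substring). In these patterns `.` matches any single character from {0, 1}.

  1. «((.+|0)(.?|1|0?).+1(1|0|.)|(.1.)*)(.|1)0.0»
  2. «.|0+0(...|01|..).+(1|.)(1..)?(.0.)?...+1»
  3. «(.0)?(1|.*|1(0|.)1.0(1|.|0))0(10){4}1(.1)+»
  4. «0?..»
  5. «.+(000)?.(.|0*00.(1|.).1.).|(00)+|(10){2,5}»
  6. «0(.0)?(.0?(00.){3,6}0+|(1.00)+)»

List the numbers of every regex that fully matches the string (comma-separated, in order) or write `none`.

1 → no match — must end with `0`
2 → no match
3 → no match
4 → no match
5 → match
6 → no match

5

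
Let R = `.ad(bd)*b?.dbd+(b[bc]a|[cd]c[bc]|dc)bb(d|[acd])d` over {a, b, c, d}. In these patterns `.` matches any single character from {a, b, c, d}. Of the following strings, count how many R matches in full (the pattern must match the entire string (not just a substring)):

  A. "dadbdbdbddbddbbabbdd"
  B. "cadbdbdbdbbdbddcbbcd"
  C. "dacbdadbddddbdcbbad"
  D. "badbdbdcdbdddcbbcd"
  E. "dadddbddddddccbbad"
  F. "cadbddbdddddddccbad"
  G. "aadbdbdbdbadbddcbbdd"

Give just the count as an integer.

5

A → match
B → match
C → no match
D → match
E → match
F → no match
G → match
Total matched: 5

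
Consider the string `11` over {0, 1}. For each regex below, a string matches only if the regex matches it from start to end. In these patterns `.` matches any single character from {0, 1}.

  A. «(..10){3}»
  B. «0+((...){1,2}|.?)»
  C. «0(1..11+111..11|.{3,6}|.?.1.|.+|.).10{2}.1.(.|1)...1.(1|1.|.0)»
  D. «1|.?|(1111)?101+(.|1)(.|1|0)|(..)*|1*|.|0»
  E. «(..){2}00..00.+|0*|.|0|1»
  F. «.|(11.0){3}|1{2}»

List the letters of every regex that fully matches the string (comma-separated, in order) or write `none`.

D, F

A → no match — must end with `10`
B → no match — must start with `0`
C → no match — must start with `0`
D → match
E → no match
F → match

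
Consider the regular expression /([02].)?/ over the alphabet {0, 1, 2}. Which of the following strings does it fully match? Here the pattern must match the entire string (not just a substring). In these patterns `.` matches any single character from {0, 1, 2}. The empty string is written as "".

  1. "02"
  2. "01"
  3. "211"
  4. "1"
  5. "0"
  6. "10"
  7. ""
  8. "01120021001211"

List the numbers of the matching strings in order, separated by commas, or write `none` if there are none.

1, 2, 7

1. "02" → match
2. "01" → match
3. "211" → no match
4. "1" → no match
5. "0" → no match
6. "10" → no match
7. "" → match
8 → no match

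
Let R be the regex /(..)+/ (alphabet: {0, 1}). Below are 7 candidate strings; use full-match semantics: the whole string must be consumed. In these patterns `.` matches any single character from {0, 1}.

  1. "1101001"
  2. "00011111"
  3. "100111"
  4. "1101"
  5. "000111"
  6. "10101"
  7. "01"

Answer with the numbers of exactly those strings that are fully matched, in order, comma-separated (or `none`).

2, 3, 4, 5, 7

1 → no match
2 → match
3 → match
4 → match
5 → match
6 → no match
7 → match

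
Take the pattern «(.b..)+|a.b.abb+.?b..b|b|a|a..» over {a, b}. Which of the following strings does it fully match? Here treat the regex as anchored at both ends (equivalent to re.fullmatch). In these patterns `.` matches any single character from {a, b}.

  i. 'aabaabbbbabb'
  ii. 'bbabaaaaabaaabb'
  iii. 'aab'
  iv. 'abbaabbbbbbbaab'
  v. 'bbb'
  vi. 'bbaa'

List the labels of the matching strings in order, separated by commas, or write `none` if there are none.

i. 'aabaabbbbabb' → match
ii → no match
iii. 'aab' → match
iv → match
v. 'bbb' → no match
vi. 'bbaa' → match

i, iii, iv, vi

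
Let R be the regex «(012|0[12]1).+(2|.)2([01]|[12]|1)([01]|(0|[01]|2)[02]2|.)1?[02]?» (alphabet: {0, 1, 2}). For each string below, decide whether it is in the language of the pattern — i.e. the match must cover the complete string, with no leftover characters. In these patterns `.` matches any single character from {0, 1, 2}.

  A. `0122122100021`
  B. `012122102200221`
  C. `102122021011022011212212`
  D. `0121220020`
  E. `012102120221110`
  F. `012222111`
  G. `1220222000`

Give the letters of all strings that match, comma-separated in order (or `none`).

B, E, F

A → no match
B → match
C → no match
D → no match
E → match
F → match
G → no match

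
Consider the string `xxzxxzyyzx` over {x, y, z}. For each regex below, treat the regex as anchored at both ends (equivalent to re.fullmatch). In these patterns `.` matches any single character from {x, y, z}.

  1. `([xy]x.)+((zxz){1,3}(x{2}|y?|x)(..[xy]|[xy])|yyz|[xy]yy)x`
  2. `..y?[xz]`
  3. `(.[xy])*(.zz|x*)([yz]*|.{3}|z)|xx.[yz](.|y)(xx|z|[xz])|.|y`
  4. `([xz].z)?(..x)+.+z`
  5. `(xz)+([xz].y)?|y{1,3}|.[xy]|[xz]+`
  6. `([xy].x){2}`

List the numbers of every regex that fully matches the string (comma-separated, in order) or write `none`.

1

1 → match
2 → no match
3 → no match
4 → no match — must end with `z`
5 → no match
6 → no match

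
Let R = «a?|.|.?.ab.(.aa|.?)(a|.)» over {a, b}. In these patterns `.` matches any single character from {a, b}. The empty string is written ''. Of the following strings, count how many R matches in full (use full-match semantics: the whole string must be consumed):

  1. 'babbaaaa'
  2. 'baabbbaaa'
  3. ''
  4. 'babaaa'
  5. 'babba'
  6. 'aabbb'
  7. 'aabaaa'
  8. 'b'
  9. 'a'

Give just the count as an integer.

1. 'babbaaaa' → match
2. 'baabbbaaa' → match
3. '' → match
4. 'babaaa' → match
5. 'babba' → match
6. 'aabbb' → match
7. 'aabaaa' → match
8. 'b' → match
9. 'a' → match
Total matched: 9

9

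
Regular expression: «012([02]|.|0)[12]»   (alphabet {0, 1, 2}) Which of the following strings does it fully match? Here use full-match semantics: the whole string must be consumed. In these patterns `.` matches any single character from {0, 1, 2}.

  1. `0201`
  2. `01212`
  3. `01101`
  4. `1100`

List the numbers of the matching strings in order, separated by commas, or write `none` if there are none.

2

1 → no match — must start with `012`
2 → match
3 → no match — must start with `012`
4 → no match — must start with `012`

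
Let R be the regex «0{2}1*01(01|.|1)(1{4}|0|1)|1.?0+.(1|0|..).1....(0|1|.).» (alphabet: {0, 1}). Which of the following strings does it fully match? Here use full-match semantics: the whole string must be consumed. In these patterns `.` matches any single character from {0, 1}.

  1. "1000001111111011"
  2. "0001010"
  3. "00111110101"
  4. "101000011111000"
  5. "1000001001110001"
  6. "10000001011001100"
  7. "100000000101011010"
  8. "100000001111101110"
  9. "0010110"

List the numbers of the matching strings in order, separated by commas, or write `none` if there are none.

1 → match
2 → match
3 → match
4 → no match
5 → match
6 → match
7 → match
8 → match
9 → match

1, 2, 3, 5, 6, 7, 8, 9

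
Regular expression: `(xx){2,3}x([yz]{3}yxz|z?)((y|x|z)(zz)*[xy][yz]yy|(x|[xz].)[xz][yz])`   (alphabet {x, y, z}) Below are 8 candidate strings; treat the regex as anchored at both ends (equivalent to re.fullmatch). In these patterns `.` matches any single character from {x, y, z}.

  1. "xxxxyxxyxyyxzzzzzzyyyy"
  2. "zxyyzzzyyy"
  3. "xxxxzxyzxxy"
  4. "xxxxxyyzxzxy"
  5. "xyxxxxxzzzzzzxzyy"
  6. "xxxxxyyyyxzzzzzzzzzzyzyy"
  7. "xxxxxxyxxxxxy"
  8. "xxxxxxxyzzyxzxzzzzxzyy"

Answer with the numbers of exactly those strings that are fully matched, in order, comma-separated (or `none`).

6, 8

1 → no match
2 → no match — must start with "xx"
3 → no match
4 → no match
5 → no match — must start with "xx"
6 → match
7 → no match
8 → match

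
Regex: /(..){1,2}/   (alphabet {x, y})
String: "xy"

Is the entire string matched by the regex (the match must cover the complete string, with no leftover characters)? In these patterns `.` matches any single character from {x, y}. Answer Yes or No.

Yes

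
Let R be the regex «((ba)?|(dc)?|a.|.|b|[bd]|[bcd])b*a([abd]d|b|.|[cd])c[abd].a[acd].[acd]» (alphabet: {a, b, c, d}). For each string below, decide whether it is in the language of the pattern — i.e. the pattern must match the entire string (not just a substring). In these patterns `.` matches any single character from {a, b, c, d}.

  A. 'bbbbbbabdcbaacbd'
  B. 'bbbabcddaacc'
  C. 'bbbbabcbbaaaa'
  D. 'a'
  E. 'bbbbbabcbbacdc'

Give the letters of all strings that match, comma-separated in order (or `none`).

A, B, C, E

A → match
B → match
C → match
D → no match
E → match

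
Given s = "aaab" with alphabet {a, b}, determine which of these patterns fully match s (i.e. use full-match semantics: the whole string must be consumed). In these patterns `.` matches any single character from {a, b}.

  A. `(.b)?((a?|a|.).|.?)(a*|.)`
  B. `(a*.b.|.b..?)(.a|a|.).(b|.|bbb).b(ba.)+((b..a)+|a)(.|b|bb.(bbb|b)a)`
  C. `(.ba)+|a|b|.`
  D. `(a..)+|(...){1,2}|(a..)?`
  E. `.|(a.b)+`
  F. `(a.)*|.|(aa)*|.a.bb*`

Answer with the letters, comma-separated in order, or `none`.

F

A → no match
B → no match
C → no match
D → no match
E → no match
F → match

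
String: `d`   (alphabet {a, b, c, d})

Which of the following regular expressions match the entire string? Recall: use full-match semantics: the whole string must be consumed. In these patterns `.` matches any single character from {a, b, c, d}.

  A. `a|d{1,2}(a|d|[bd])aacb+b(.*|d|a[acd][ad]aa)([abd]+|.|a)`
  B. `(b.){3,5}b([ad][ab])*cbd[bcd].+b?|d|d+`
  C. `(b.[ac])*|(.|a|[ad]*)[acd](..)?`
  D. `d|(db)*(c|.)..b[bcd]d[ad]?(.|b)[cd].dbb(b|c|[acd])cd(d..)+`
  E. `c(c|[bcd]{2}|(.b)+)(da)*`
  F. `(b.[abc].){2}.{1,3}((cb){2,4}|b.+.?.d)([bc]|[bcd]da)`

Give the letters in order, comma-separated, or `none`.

A → no match
B → match
C → match
D → match
E → no match — must start with `c`
F → no match — must start with `b`

B, C, D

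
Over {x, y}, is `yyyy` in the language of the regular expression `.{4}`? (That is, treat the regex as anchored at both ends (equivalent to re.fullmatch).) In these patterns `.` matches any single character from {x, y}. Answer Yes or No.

Yes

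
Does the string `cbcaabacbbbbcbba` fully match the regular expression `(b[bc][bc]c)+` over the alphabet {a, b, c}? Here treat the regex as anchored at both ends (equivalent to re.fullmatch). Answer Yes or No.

No

Every match must start with `b`, but `cbcaabacbbbbcbba` does not.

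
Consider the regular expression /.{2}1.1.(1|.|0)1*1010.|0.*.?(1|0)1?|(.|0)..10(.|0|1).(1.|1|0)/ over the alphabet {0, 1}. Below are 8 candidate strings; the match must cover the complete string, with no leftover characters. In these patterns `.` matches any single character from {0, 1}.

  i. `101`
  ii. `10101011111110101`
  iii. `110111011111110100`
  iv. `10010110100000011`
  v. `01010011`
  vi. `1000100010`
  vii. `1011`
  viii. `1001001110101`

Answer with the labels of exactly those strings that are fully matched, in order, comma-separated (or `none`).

i. `101` → no match
ii → match
iii → no match
iv → no match
v. `01010011` → match
vi. `1000100010` → no match
vii. `1011` → no match
viii → no match

ii, v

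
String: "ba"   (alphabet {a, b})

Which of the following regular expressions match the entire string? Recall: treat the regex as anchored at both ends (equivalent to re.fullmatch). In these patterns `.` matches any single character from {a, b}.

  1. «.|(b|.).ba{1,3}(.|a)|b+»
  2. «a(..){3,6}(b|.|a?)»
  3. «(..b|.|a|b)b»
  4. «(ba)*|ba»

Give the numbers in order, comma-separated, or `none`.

1 → no match
2 → no match — must start with "a"
3 → no match — must end with "b"
4 → match

4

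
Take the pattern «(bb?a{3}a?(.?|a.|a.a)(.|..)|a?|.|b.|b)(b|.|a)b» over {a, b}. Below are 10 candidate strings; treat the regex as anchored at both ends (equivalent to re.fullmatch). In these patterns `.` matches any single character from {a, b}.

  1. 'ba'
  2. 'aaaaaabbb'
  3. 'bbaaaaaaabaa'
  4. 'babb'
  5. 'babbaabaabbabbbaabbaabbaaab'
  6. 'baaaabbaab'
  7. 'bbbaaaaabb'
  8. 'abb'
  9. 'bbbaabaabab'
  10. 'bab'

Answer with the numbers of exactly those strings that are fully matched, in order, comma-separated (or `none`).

1 → no match — must end with 'b'
2 → no match
3 → no match — must end with 'b'
4 → match
5 → no match
6 → match
7 → no match
8 → match
9 → no match
10 → match

4, 6, 8, 10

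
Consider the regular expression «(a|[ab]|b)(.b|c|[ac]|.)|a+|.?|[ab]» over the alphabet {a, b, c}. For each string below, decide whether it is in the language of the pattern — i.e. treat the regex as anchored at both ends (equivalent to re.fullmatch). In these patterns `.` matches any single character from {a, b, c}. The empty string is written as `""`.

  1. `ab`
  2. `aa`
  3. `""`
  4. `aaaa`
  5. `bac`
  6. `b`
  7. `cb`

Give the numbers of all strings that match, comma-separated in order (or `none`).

1, 2, 3, 4, 6

1 → match
2 → match
3 → match
4 → match
5 → no match
6 → match
7 → no match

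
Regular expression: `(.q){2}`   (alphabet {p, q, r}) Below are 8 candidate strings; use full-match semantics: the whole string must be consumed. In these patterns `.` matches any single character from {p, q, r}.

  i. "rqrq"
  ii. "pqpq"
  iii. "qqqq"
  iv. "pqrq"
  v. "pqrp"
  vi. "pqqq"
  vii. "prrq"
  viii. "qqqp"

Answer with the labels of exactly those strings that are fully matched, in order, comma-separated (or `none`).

i → match
ii → match
iii → match
iv → match
v → no match — must end with "q"
vi → match
vii → no match
viii → no match — must end with "q"

i, ii, iii, iv, vi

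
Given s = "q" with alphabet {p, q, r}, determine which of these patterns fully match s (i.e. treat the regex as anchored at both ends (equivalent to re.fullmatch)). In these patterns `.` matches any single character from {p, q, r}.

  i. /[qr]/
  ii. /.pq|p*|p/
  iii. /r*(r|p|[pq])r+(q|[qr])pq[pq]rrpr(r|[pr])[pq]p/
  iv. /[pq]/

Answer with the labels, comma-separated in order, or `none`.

i → match
ii → no match
iii → no match — must end with "p"
iv → match

i, iv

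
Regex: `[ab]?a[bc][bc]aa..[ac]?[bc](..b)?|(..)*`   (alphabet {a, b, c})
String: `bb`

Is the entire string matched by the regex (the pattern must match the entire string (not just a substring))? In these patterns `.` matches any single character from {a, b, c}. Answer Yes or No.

Yes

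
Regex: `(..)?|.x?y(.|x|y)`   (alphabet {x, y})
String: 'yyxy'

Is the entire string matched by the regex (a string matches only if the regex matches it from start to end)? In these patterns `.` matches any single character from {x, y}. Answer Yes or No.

No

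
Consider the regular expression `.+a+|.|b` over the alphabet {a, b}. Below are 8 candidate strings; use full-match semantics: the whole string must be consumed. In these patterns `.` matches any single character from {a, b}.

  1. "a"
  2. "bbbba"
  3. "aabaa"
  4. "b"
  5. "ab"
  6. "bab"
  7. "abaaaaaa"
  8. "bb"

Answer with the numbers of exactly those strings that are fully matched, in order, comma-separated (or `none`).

1, 2, 3, 4, 7

1 → match
2 → match
3 → match
4 → match
5 → no match
6 → no match
7 → match
8 → no match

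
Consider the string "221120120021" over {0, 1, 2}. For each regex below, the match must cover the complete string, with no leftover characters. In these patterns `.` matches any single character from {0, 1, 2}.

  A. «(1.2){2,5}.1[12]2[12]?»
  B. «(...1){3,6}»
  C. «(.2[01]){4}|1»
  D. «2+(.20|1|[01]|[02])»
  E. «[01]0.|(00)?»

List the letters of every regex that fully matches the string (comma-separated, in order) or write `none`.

A → no match — must start with "1"
B → no match
C → match
D → no match
E → no match

C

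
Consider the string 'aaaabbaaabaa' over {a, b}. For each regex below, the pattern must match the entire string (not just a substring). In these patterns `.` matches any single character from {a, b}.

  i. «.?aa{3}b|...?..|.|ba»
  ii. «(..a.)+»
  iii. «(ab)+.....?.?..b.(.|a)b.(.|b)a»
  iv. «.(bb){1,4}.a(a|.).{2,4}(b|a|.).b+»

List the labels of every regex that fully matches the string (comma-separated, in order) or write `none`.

i → no match
ii → match
iii → no match — must start with 'ab'
iv → no match — must end with 'b'

ii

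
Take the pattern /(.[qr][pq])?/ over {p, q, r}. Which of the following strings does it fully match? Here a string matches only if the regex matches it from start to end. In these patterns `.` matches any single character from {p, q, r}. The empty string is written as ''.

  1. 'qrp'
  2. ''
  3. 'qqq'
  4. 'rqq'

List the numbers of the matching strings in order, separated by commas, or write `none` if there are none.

1, 2, 3, 4

1 → match
2 → match
3 → match
4 → match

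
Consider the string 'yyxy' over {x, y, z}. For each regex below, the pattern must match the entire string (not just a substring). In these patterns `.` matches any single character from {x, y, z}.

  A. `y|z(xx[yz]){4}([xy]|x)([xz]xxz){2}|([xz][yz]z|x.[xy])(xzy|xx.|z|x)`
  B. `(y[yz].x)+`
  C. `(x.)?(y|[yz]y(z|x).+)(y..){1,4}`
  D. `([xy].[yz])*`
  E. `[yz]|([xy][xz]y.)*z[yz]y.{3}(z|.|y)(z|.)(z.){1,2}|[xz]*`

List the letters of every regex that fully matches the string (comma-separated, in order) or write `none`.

C

A → no match
B → no match — must end with 'x'
C → match
D → no match
E → no match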